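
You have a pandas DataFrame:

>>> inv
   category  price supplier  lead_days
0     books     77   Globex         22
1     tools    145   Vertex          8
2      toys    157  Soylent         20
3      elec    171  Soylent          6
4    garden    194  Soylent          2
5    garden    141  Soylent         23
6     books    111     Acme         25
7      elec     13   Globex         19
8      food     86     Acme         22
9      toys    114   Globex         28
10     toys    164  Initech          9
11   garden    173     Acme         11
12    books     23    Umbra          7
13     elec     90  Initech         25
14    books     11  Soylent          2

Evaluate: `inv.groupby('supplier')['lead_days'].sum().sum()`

group by supplier, sum of lead_days:
supplier
Acme       58
Globex     69
Initech    34
Soylent    53
Umbra       7
Vertex      8
Name: lead_days, dtype: int64
So sum() = 229.

229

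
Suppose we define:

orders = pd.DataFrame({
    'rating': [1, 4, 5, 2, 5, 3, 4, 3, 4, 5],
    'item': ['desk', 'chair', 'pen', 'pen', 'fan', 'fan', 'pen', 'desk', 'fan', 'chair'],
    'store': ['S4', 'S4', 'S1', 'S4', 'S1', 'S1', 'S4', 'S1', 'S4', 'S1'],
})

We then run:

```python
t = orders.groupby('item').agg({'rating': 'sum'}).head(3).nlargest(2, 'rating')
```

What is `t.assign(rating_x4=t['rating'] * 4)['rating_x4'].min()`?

group by item, sum of rating:
       rating
item         
chair       9
desk        4
fan        12
pen        11
take first 3 rows:
       rating
item         
chair       9
desk        4
fan        12
take 2 rows with largest rating:
       rating
item         
fan        12
chair       9
add column rating_x4 = t['rating'] * 4:
       rating  rating_x4
item                    
fan        12         48
chair       9         36
Then the min of column 'rating_x4': 36

36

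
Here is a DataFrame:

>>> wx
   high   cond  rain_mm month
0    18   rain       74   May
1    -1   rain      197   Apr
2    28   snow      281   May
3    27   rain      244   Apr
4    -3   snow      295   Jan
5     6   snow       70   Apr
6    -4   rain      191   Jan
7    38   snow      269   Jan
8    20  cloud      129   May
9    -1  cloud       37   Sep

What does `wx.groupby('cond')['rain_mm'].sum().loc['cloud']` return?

group by cond, sum of rain_mm:
cond
cloud    166
rain     706
snow     915
Name: rain_mm, dtype: int64
value at index 'cloud' → 166

166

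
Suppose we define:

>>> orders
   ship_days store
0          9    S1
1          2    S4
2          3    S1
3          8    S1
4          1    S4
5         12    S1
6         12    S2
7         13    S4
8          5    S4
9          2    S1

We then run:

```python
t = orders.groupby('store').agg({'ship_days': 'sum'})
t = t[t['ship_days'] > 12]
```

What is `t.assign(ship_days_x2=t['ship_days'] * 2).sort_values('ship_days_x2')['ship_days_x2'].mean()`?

55.0

group by store, sum of ship_days:
       ship_days
store           
S1            34
S2            12
S4            21
filter rows where ship_days > 12:
       ship_days
store           
S1            34
S4            21
add column ship_days_x2 = t['ship_days'] * 2:
       ship_days  ship_days_x2
store                         
S1            34            68
S4            21            42
sort by ship_days_x2:
       ship_days  ship_days_x2
store                         
S4            21            42
S1            34            68
Reading off the mean of column 'ship_days_x2', we get 55.0.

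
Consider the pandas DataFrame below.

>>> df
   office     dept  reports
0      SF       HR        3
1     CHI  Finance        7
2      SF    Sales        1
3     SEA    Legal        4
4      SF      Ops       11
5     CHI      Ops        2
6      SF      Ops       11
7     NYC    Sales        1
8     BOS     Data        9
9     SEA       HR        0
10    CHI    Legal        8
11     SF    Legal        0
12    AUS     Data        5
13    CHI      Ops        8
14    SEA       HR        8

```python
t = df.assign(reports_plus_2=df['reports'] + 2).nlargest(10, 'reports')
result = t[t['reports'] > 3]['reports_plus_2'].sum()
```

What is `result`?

add column reports_plus_2 = df['reports'] + 2:
   office     dept  reports  reports_plus_2
0      SF       HR        3               5
1     CHI  Finance        7               9
2      SF    Sales        1               3
3     SEA    Legal        4               6
4      SF      Ops       11              13
5     CHI      Ops        2               4
6      SF      Ops       11              13
7     NYC    Sales        1               3
8     BOS     Data        9              11
9     SEA       HR        0               2
10    CHI    Legal        8              10
11     SF    Legal        0               2
12    AUS     Data        5               7
13    CHI      Ops        8              10
14    SEA       HR        8              10
take 10 rows with largest reports:
   office     dept  reports  reports_plus_2
4      SF      Ops       11              13
6      SF      Ops       11              13
8     BOS     Data        9              11
10    CHI    Legal        8              10
13    CHI      Ops        8              10
14    SEA       HR        8              10
1     CHI  Finance        7               9
12    AUS     Data        5               7
3     SEA    Legal        4               6
0      SF       HR        3               5
filter rows where reports > 3:
   office     dept  reports  reports_plus_2
4      SF      Ops       11              13
6      SF      Ops       11              13
8     BOS     Data        9              11
10    CHI    Legal        8              10
13    CHI      Ops        8              10
14    SEA       HR        8              10
1     CHI  Finance        7               9
12    AUS     Data        5               7
3     SEA    Legal        4               6
sum of column 'reports_plus_2' → 89

89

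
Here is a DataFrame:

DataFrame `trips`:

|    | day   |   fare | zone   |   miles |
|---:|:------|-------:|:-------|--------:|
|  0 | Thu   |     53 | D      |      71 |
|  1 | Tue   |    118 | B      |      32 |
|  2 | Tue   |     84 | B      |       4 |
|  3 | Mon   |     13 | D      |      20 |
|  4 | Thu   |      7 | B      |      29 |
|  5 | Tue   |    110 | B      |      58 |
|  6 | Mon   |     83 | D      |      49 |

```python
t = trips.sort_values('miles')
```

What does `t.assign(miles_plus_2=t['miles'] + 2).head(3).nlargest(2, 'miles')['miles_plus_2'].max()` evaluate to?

sort by miles:
   day  fare zone  miles
2  Tue    84    B      4
3  Mon    13    D     20
4  Thu     7    B     29
1  Tue   118    B     32
6  Mon    83    D     49
5  Tue   110    B     58
0  Thu    53    D     71
add column miles_plus_2 = t['miles'] + 2:
   day  fare zone  miles  miles_plus_2
2  Tue    84    B      4             6
3  Mon    13    D     20            22
4  Thu     7    B     29            31
1  Tue   118    B     32            34
6  Mon    83    D     49            51
5  Tue   110    B     58            60
0  Thu    53    D     71            73
take first 3 rows:
   day  fare zone  miles  miles_plus_2
2  Tue    84    B      4             6
3  Mon    13    D     20            22
4  Thu     7    B     29            31
take 2 rows with largest miles:
   day  fare zone  miles  miles_plus_2
4  Thu     7    B     29            31
3  Mon    13    D     20            22
So max() = 31.

31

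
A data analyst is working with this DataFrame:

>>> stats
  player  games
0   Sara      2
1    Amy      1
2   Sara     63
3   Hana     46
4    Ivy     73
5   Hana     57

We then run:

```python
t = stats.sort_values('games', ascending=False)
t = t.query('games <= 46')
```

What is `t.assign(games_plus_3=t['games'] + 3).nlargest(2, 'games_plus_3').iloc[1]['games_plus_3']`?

sort by games descending:
  player  games
4    Ivy     73
2   Sara     63
5   Hana     57
3   Hana     46
0   Sara      2
1    Amy      1
filter rows where games <= 46:
  player  games
3   Hana     46
0   Sara      2
1    Amy      1
add column games_plus_3 = t['games'] + 3:
  player  games  games_plus_3
3   Hana     46            49
0   Sara      2             5
1    Amy      1             4
take 2 rows with largest games_plus_3:
  player  games  games_plus_3
3   Hana     46            49
0   Sara      2             5
The value at position 1, column 'games_plus_3' is 5.

5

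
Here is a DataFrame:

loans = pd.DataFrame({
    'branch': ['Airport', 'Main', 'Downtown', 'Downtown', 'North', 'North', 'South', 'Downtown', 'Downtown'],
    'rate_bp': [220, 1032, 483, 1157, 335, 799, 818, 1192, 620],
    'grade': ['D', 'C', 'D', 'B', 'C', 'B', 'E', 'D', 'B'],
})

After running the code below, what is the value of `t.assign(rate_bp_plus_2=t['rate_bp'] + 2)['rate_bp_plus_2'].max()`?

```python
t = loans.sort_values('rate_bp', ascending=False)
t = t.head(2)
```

sort by rate_bp descending:
     branch  rate_bp grade
7  Downtown     1192     D
3  Downtown     1157     B
1      Main     1032     C
6     South      818     E
5     North      799     B
8  Downtown      620     B
2  Downtown      483     D
4     North      335     C
0   Airport      220     D
take first 2 rows:
     branch  rate_bp grade
7  Downtown     1192     D
3  Downtown     1157     B
add column rate_bp_plus_2 = t['rate_bp'] + 2:
     branch  rate_bp grade  rate_bp_plus_2
7  Downtown     1192     D            1194
3  Downtown     1157     B            1159
max of column 'rate_bp_plus_2' → 1194

1194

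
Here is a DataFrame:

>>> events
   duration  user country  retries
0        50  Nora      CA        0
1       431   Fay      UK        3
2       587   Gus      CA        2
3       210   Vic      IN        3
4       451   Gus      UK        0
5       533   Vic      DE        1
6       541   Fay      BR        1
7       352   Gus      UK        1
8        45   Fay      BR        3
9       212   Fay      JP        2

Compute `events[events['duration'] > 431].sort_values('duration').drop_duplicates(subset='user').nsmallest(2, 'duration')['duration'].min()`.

filter rows where duration > 431:
   duration user country  retries
2       587  Gus      CA        2
4       451  Gus      UK        0
5       533  Vic      DE        1
6       541  Fay      BR        1
sort by duration:
   duration user country  retries
4       451  Gus      UK        0
5       533  Vic      DE        1
6       541  Fay      BR        1
2       587  Gus      CA        2
drop duplicate user (keep=first):
   duration user country  retries
4       451  Gus      UK        0
5       533  Vic      DE        1
6       541  Fay      BR        1
take 2 rows with smallest duration:
   duration user country  retries
4       451  Gus      UK        0
5       533  Vic      DE        1
Finally, min of column 'duration' = 451.

451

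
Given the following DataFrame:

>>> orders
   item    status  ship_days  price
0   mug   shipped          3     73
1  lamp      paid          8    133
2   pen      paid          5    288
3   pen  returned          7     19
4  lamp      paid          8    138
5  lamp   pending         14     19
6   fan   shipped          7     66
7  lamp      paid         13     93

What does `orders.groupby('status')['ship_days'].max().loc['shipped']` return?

group by status, max of ship_days:
status
paid        13
pending     14
returned     7
shipped      7
Name: ship_days, dtype: int64
Finally, value at index 'shipped' = 7.

7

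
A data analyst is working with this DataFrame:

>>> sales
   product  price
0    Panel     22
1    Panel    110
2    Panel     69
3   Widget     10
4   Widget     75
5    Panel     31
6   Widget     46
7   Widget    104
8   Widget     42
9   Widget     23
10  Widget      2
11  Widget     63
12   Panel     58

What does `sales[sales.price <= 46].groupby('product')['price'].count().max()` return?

filter rows where price <= 46:
   product  price
0    Panel     22
3   Widget     10
5    Panel     31
6   Widget     46
8   Widget     42
9   Widget     23
10  Widget      2
group by product, count of price:
product
Panel     2
Widget    5
Name: price, dtype: int64
Reading off the max of the resulting series, we get 5.

5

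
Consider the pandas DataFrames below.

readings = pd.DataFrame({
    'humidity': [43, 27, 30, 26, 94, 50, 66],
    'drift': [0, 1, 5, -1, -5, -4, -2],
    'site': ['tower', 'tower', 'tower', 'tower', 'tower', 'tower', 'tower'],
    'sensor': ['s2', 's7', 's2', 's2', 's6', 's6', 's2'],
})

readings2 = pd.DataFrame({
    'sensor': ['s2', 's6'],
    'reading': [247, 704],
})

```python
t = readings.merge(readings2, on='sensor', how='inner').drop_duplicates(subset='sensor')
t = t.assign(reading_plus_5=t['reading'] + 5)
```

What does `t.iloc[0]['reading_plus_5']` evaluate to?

merge on 'sensor' (how='inner') → 6 rows:
   humidity  drift   site sensor  reading
0        43      0  tower     s2      247
1        30      5  tower     s2      247
2        26     -1  tower     s2      247
3        94     -5  tower     s6      704
4        50     -4  tower     s6      704
5        66     -2  tower     s2      247
drop duplicate sensor (keep=first):
   humidity  drift   site sensor  reading
0        43      0  tower     s2      247
3        94     -5  tower     s6      704
add column reading_plus_5 = t['reading'] + 5:
   humidity  drift   site sensor  reading  reading_plus_5
0        43      0  tower     s2      247             252
3        94     -5  tower     s6      704             709
value at position 0, column 'reading_plus_5' → 252

252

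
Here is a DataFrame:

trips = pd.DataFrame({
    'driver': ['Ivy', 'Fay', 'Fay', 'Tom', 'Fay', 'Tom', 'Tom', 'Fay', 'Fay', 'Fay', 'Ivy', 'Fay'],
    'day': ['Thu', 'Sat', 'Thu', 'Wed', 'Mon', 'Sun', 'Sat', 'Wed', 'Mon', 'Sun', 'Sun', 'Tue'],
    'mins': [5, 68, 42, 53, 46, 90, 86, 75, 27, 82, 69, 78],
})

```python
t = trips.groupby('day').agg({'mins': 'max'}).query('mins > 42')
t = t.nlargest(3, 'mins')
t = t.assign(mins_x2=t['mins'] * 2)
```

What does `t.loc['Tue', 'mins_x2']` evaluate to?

156

group by day, max of mins:
     mins
day      
Mon    46
Sat    86
Sun    90
Thu    42
Tue    78
Wed    75
filter rows where mins > 42:
     mins
day      
Mon    46
Sat    86
Sun    90
Tue    78
Wed    75
take 3 rows with largest mins:
     mins
day      
Sun    90
Sat    86
Tue    78
add column mins_x2 = t['mins'] * 2:
     mins  mins_x2
day               
Sun    90      180
Sat    86      172
Tue    78      156
Hence 156.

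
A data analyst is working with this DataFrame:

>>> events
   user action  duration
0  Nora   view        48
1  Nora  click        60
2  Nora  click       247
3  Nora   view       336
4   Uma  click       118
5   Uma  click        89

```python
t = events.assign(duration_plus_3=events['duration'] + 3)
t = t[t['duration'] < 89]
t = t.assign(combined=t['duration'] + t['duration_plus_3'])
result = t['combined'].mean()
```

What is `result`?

add column duration_plus_3 = events['duration'] + 3:
   user action  duration  duration_plus_3
0  Nora   view        48               51
1  Nora  click        60               63
2  Nora  click       247              250
3  Nora   view       336              339
4   Uma  click       118              121
5   Uma  click        89               92
filter rows where duration < 89:
   user action  duration  duration_plus_3
0  Nora   view        48               51
1  Nora  click        60               63
add column combined = t['duration'] + t['duration_plus_3']:
   user action  duration  duration_plus_3  combined
0  Nora   view        48               51        99
1  Nora  click        60               63       123

111.0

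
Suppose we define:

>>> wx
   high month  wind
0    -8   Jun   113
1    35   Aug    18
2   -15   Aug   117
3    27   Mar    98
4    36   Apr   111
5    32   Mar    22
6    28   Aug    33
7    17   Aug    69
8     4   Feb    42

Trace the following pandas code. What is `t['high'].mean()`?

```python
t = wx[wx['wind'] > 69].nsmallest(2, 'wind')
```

filter rows where wind > 69:
   high month  wind
0    -8   Jun   113
2   -15   Aug   117
3    27   Mar    98
4    36   Apr   111
take 2 rows with smallest wind:
   high month  wind
3    27   Mar    98
4    36   Apr   111

31.5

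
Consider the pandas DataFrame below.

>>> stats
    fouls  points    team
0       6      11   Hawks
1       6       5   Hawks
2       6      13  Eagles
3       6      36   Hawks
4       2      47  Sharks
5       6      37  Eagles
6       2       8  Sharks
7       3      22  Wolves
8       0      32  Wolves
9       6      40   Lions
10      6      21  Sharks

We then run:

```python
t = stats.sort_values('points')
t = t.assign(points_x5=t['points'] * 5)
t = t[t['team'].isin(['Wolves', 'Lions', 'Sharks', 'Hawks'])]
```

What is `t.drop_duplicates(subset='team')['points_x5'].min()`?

25

sort by points:
    fouls  points    team
1       6       5   Hawks
6       2       8  Sharks
0       6      11   Hawks
2       6      13  Eagles
10      6      21  Sharks
7       3      22  Wolves
8       0      32  Wolves
3       6      36   Hawks
5       6      37  Eagles
9       6      40   Lions
4       2      47  Sharks
add column points_x5 = t['points'] * 5:
    fouls  points    team  points_x5
1       6       5   Hawks         25
6       2       8  Sharks         40
0       6      11   Hawks         55
2       6      13  Eagles         65
10      6      21  Sharks        105
7       3      22  Wolves        110
8       0      32  Wolves        160
3       6      36   Hawks        180
5       6      37  Eagles        185
9       6      40   Lions        200
4       2      47  Sharks        235
filter rows where team in ['Wolves', 'Lions', 'Sharks', 'Hawks']:
    fouls  points    team  points_x5
1       6       5   Hawks         25
6       2       8  Sharks         40
0       6      11   Hawks         55
10      6      21  Sharks        105
7       3      22  Wolves        110
8       0      32  Wolves        160
3       6      36   Hawks        180
9       6      40   Lions        200
4       2      47  Sharks        235
drop duplicate team (keep=first):
   fouls  points    team  points_x5
1      6       5   Hawks         25
6      2       8  Sharks         40
7      3      22  Wolves        110
9      6      40   Lions        200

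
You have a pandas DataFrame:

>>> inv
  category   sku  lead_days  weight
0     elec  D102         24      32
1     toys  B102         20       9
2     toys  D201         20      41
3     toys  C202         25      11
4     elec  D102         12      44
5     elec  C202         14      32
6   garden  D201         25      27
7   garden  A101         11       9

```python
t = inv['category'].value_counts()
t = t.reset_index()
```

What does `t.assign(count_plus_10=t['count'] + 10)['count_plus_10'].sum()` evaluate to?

38

value_counts of category:
category
elec      3
toys      3
garden    2
Name: count, dtype: int64
reset_index():
  category  count
0     elec      3
1     toys      3
2   garden      2
add column count_plus_10 = t['count'] + 10:
  category  count  count_plus_10
0     elec      3             13
1     toys      3             13
2   garden      2             12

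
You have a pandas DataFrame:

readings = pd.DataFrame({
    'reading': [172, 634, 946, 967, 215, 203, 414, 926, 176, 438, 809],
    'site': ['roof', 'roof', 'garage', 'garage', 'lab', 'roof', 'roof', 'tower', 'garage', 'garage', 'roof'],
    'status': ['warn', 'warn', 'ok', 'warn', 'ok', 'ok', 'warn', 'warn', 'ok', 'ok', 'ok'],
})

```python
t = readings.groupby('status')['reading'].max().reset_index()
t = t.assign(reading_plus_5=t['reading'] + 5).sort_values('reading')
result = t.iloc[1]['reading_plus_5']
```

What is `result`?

group by status, max of reading:
status
ok      946
warn    967
Name: reading, dtype: int64
reset_index():
  status  reading
0     ok      946
1   warn      967
add column reading_plus_5 = t['reading'] + 5:
  status  reading  reading_plus_5
0     ok      946             951
1   warn      967             972
sort by reading:
  status  reading  reading_plus_5
0     ok      946             951
1   warn      967             972
Hence 972.

972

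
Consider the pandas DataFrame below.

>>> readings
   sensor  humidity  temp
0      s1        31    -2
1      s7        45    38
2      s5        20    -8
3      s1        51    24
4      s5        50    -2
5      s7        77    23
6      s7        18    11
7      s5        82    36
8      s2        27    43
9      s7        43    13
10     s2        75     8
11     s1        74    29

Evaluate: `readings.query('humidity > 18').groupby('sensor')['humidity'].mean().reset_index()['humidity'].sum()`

208.666666667

filter rows where humidity > 18:
   sensor  humidity  temp
0      s1        31    -2
1      s7        45    38
2      s5        20    -8
3      s1        51    24
4      s5        50    -2
5      s7        77    23
7      s5        82    36
8      s2        27    43
9      s7        43    13
10     s2        75     8
11     s1        74    29
group by sensor, mean of humidity:
sensor
s1    52.000000
s2    51.000000
s5    50.666667
s7    55.000000
Name: humidity, dtype: float64
reset_index():
  sensor   humidity
0     s1  52.000000
1     s2  51.000000
2     s5  50.666667
3     s7  55.000000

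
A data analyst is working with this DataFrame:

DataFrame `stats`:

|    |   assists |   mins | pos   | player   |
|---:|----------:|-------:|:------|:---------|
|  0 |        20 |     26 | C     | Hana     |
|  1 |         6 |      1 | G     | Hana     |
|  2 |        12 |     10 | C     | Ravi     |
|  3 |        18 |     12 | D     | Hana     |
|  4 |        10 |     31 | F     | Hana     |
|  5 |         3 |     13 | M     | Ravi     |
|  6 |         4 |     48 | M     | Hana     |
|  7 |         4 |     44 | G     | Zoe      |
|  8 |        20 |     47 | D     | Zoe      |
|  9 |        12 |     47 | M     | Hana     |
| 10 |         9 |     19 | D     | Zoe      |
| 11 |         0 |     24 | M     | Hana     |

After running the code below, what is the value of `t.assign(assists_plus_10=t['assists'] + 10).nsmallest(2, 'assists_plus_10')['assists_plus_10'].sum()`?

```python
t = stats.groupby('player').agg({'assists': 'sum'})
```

68

group by player, sum of assists:
        assists
player         
Hana         70
Ravi         15
Zoe          33
add column assists_plus_10 = t['assists'] + 10:
        assists  assists_plus_10
player                          
Hana         70               80
Ravi         15               25
Zoe          33               43
take 2 rows with smallest assists_plus_10:
        assists  assists_plus_10
player                          
Ravi         15               25
Zoe          33               43
So sum() = 68.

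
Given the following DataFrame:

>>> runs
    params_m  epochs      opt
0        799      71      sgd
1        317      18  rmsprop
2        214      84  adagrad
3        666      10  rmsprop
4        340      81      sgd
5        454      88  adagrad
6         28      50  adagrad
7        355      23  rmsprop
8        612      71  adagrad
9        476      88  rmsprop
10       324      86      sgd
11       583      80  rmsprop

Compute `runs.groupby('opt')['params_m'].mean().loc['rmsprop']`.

group by opt, mean of params_m:
opt
adagrad    327.000000
rmsprop    479.400000
sgd        487.666667
Name: params_m, dtype: float64

479.4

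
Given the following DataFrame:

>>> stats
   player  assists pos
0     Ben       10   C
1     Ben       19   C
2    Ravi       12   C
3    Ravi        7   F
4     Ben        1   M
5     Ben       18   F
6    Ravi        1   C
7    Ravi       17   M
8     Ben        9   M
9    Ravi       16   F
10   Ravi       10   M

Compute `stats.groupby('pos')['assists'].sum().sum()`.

120

group by pos, sum of assists:
pos
C    42
F    41
M    37
Name: assists, dtype: int64
Taking the sum of the resulting series gives 120.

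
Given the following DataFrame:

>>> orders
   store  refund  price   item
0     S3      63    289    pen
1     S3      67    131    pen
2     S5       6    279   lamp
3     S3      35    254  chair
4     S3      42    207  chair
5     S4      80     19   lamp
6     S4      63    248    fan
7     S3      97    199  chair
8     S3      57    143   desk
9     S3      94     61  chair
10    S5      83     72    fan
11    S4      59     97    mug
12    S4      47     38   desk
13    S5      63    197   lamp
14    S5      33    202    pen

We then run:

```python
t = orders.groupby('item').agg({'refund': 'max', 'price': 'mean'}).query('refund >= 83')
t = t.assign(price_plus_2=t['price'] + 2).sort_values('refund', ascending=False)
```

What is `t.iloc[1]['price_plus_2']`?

group by item: max(refund), mean(price):
       refund       price
item                     
chair      97  180.250000
desk       57   90.500000
fan        83  160.000000
lamp       80  165.000000
mug        59   97.000000
pen        67  207.333333
filter rows where refund >= 83:
       refund   price
item                 
chair      97  180.25
fan        83  160.00
add column price_plus_2 = t['price'] + 2:
       refund   price  price_plus_2
item                               
chair      97  180.25        182.25
fan        83  160.00        162.00
sort by refund descending:
       refund   price  price_plus_2
item                               
chair      97  180.25        182.25
fan        83  160.00        162.00
Hence 162.0.

162.0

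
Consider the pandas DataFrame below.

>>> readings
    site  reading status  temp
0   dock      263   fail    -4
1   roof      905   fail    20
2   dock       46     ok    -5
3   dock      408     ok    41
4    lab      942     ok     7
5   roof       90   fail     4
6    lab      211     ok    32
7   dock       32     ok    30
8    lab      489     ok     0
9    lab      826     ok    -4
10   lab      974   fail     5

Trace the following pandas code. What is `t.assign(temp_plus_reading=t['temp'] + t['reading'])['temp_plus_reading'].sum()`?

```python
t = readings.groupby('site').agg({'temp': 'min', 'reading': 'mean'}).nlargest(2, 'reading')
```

1185.9

group by site: min(temp), mean(reading):
      temp  reading
site               
dock    -5   187.25
lab     -4   688.40
roof     4   497.50
take 2 rows with largest reading:
      temp  reading
site               
lab     -4    688.4
roof     4    497.5
add column temp_plus_reading = t['temp'] + t['reading']:
      temp  reading  temp_plus_reading
site                                  
lab     -4    688.4              684.4
roof     4    497.5              501.5
The sum of column 'temp_plus_reading' is 1185.9.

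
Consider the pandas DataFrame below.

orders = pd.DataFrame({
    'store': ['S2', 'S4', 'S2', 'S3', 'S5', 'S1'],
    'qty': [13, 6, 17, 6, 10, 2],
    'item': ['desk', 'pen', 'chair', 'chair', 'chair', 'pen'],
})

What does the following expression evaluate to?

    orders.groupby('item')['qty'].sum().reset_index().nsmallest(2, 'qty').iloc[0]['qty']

group by item, sum of qty:
item
chair    33
desk     13
pen       8
Name: qty, dtype: int64
reset_index():
    item  qty
0  chair   33
1   desk   13
2    pen    8
take 2 rows with smallest qty:
   item  qty
2   pen    8
1  desk   13

8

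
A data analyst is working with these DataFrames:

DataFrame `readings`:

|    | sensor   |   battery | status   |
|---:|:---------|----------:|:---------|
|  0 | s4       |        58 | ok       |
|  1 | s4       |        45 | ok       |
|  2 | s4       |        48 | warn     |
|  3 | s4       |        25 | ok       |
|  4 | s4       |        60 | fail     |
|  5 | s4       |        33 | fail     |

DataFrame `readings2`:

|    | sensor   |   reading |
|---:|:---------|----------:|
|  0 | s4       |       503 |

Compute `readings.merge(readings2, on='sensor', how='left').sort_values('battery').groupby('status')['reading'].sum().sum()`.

3018

merge on 'sensor' (how='left') → 6 rows:
  sensor  battery status  reading
0     s4       58     ok      503
1     s4       45     ok      503
2     s4       48   warn      503
3     s4       25     ok      503
4     s4       60   fail      503
5     s4       33   fail      503
sort by battery:
  sensor  battery status  reading
3     s4       25     ok      503
5     s4       33   fail      503
1     s4       45     ok      503
2     s4       48   warn      503
0     s4       58     ok      503
4     s4       60   fail      503
group by status, sum of reading:
status
fail    1006
ok      1509
warn     503
Name: reading, dtype: int64
Reading off the sum of the resulting series, we get 3018.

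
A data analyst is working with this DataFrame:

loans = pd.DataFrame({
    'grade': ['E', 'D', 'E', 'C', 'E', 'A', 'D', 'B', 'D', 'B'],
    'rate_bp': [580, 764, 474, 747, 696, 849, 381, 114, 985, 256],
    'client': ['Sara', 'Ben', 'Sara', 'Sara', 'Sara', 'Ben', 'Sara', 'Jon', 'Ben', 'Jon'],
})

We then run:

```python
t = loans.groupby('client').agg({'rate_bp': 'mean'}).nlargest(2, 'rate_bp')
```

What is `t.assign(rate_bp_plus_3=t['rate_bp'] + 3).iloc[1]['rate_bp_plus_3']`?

578.6

group by client, mean of rate_bp:
        rate_bp
client         
Ben       866.0
Jon       185.0
Sara      575.6
take 2 rows with largest rate_bp:
        rate_bp
client         
Ben       866.0
Sara      575.6
add column rate_bp_plus_3 = t['rate_bp'] + 3:
        rate_bp  rate_bp_plus_3
client                         
Ben       866.0           869.0
Sara      575.6           578.6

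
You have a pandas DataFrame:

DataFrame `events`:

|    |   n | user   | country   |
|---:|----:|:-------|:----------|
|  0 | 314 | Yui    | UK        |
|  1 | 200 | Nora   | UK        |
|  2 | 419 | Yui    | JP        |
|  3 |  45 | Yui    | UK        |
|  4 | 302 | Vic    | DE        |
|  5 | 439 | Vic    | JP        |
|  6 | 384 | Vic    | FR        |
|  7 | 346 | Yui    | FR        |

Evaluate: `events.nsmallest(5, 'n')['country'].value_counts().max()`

take 5 rows with smallest n:
     n  user country
3   45   Yui      UK
1  200  Nora      UK
4  302   Vic      DE
0  314   Yui      UK
7  346   Yui      FR
value_counts of country:
country
UK    3
DE    1
FR    1
Name: count, dtype: int64

3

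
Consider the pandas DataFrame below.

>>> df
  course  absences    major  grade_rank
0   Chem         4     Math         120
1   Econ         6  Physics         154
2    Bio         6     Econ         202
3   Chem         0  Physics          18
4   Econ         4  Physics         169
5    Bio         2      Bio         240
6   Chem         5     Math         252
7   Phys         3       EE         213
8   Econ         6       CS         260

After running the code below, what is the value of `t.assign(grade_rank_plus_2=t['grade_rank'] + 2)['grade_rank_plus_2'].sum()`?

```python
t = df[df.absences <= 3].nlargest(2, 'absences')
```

457

filter rows where absences <= 3:
  course  absences    major  grade_rank
3   Chem         0  Physics          18
5    Bio         2      Bio         240
7   Phys         3       EE         213
take 2 rows with largest absences:
  course  absences major  grade_rank
7   Phys         3    EE         213
5    Bio         2   Bio         240
add column grade_rank_plus_2 = t['grade_rank'] + 2:
  course  absences major  grade_rank  grade_rank_plus_2
7   Phys         3    EE         213                215
5    Bio         2   Bio         240                242
Reading off the sum of column 'grade_rank_plus_2', we get 457.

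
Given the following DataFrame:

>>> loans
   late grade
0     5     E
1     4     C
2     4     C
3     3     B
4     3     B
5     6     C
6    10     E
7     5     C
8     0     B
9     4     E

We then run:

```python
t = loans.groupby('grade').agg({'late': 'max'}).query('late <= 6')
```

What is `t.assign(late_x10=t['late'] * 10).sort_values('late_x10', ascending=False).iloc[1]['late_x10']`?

group by grade, max of late:
       late
grade      
B         3
C         6
E        10
filter rows where late <= 6:
       late
grade      
B         3
C         6
add column late_x10 = t['late'] * 10:
       late  late_x10
grade                
B         3        30
C         6        60
sort by late_x10 descending:
       late  late_x10
grade                
C         6        60
B         3        30
Taking the value at position 1, column 'late_x10' gives 30.

30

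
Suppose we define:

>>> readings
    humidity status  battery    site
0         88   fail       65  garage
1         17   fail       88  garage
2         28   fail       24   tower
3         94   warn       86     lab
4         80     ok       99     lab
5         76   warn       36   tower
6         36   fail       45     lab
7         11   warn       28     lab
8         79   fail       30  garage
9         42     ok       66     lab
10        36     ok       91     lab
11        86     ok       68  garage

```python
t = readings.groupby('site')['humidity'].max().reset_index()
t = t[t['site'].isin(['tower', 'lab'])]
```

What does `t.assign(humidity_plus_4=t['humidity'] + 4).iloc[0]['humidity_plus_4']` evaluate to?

group by site, max of humidity:
site
garage    88
lab       94
tower     76
Name: humidity, dtype: int64
reset_index():
     site  humidity
0  garage        88
1     lab        94
2   tower        76
filter rows where site in ['tower', 'lab']:
    site  humidity
1    lab        94
2  tower        76
add column humidity_plus_4 = t['humidity'] + 4:
    site  humidity  humidity_plus_4
1    lab        94               98
2  tower        76               80
Finally, value at position 0, column 'humidity_plus_4' = 98.

98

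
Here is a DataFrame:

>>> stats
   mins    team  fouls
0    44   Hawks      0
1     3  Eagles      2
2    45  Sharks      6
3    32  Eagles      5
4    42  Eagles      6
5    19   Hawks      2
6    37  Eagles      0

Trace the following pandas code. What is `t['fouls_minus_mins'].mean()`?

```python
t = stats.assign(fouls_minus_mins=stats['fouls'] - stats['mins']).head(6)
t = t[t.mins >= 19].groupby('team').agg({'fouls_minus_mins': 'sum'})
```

add column fouls_minus_mins = stats['fouls'] - stats['mins']:
   mins    team  fouls  fouls_minus_mins
0    44   Hawks      0               -44
1     3  Eagles      2                -1
2    45  Sharks      6               -39
3    32  Eagles      5               -27
4    42  Eagles      6               -36
5    19   Hawks      2               -17
6    37  Eagles      0               -37
take first 6 rows:
   mins    team  fouls  fouls_minus_mins
0    44   Hawks      0               -44
1     3  Eagles      2                -1
2    45  Sharks      6               -39
3    32  Eagles      5               -27
4    42  Eagles      6               -36
5    19   Hawks      2               -17
filter rows where mins >= 19:
   mins    team  fouls  fouls_minus_mins
0    44   Hawks      0               -44
2    45  Sharks      6               -39
3    32  Eagles      5               -27
4    42  Eagles      6               -36
5    19   Hawks      2               -17
group by team, sum of fouls_minus_mins:
        fouls_minus_mins
team                    
Eagles               -63
Hawks                -61
Sharks               -39
So mean() = -54.3333333333.

-54.3333333333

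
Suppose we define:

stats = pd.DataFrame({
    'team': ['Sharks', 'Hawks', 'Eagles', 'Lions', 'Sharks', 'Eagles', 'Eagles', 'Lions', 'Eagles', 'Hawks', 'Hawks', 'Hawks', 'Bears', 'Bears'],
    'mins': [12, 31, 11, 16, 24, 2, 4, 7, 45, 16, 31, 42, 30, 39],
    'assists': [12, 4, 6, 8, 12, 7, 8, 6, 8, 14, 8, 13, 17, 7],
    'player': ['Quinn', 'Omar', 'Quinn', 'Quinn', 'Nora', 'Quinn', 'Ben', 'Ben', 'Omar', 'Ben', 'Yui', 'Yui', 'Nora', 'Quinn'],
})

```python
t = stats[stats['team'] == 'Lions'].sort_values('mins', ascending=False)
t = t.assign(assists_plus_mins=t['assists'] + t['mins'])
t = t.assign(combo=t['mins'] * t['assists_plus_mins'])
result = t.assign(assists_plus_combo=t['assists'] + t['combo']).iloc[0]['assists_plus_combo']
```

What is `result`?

filter rows where team == 'Lions':
    team  mins  assists player
3  Lions    16        8  Quinn
7  Lions     7        6    Ben
sort by mins descending:
    team  mins  assists player
3  Lions    16        8  Quinn
7  Lions     7        6    Ben
add column assists_plus_mins = t['assists'] + t['mins']:
    team  mins  assists player  assists_plus_mins
3  Lions    16        8  Quinn                 24
7  Lions     7        6    Ben                 13
add column combo = t['mins'] * t['assists_plus_mins']:
    team  mins  assists player  assists_plus_mins  combo
3  Lions    16        8  Quinn                 24    384
7  Lions     7        6    Ben                 13     91
add column assists_plus_combo = t['assists'] + t['combo']:
    team  mins  assists player  assists_plus_mins  combo  assists_plus_combo
3  Lions    16        8  Quinn                 24    384                 392
7  Lions     7        6    Ben                 13     91                  97
So iloc[0]['assists_plus_combo'] = 392.

392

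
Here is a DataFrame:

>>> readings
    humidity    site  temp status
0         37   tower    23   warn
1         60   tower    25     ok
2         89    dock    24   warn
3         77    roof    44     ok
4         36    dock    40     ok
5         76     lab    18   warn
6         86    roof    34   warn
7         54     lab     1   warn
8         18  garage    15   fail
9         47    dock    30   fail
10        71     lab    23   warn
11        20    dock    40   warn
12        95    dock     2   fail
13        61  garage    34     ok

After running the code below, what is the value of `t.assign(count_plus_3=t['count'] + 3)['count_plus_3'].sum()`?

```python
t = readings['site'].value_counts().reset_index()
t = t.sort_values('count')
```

value_counts of site:
site
dock      5
lab       3
tower     2
roof      2
garage    2
Name: count, dtype: int64
reset_index():
     site  count
0    dock      5
1     lab      3
2   tower      2
3    roof      2
4  garage      2
sort by count:
     site  count
2   tower      2
3    roof      2
4  garage      2
1     lab      3
0    dock      5
add column count_plus_3 = t['count'] + 3:
     site  count  count_plus_3
2   tower      2             5
3    roof      2             5
4  garage      2             5
1     lab      3             6
0    dock      5             8
The sum of column 'count_plus_3' is 29.

29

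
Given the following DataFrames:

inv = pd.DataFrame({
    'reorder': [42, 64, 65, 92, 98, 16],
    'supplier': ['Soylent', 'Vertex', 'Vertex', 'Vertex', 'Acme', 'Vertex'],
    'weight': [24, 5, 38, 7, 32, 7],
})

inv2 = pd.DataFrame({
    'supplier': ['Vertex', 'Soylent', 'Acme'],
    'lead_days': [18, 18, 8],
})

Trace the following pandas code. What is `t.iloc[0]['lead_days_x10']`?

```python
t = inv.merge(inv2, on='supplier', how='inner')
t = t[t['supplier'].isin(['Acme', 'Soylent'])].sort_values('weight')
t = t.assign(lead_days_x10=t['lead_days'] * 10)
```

180

merge on 'supplier' (how='inner') → 6 rows:
   reorder supplier  weight  lead_days
0       42  Soylent      24         18
1       64   Vertex       5         18
2       65   Vertex      38         18
3       92   Vertex       7         18
4       98     Acme      32          8
5       16   Vertex       7         18
filter rows where supplier in ['Acme', 'Soylent']:
   reorder supplier  weight  lead_days
0       42  Soylent      24         18
4       98     Acme      32          8
sort by weight:
   reorder supplier  weight  lead_days
0       42  Soylent      24         18
4       98     Acme      32          8
add column lead_days_x10 = t['lead_days'] * 10:
   reorder supplier  weight  lead_days  lead_days_x10
0       42  Soylent      24         18            180
4       98     Acme      32          8             80
value at position 0, column 'lead_days_x10' → 180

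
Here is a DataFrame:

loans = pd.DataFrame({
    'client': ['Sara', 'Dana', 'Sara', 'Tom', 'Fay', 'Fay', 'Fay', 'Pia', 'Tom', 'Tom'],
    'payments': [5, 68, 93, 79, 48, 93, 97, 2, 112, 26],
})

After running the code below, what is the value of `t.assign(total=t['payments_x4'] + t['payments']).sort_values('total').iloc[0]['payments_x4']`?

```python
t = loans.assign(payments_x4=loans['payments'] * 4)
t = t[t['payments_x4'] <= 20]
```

8

add column payments_x4 = loans['payments'] * 4:
  client  payments  payments_x4
0   Sara         5           20
1   Dana        68          272
2   Sara        93          372
3    Tom        79          316
4    Fay        48          192
5    Fay        93          372
6    Fay        97          388
7    Pia         2            8
8    Tom       112          448
9    Tom        26          104
filter rows where payments_x4 <= 20:
  client  payments  payments_x4
0   Sara         5           20
7    Pia         2            8
add column total = t['payments_x4'] + t['payments']:
  client  payments  payments_x4  total
0   Sara         5           20     25
7    Pia         2            8     10
sort by total:
  client  payments  payments_x4  total
7    Pia         2            8     10
0   Sara         5           20     25
Hence 8.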